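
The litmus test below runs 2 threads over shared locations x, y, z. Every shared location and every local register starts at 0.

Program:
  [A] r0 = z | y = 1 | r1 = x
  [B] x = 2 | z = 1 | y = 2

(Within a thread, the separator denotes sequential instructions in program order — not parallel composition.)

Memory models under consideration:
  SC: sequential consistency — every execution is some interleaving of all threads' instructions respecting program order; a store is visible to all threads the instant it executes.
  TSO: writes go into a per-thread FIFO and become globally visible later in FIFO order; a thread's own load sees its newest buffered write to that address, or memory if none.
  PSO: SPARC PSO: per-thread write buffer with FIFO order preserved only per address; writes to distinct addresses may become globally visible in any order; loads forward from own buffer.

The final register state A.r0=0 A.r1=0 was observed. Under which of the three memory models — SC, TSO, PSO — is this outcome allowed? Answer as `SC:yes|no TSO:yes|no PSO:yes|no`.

outcome vector order: (A.r0,A.r1)
SC: 3 outcomes — {0/0 0/2 1/2}
TSO: 3 outcomes — {0/0 0/2 1/2}
PSO: 4 outcomes — {0/0 0/2 1/0 1/2}
target 0/0 ∈ {SC,TSO,PSO}

SC:yes TSO:yes PSO:yes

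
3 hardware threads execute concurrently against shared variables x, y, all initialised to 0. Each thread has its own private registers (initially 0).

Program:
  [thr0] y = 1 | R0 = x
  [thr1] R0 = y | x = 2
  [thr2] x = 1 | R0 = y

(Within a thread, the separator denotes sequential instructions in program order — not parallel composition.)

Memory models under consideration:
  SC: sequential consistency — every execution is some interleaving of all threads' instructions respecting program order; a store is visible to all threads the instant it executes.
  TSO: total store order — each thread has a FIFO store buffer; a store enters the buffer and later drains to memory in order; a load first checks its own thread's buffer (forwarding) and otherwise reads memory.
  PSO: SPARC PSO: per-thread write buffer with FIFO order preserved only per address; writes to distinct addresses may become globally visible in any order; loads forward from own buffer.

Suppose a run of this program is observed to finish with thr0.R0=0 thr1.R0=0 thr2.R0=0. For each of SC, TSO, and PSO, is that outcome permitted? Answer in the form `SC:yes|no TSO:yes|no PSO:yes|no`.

outcome vector order: (thr0.R0,thr1.R0,thr2.R0)
SC (10): <0 0 1>, <0 1 1>, <1 0 0>, <1 0 1>, <1 1 0>, <1 1 1>, <2 0 0>, <2 0 1>, <2 1 0>, <2 1 1>
TSO (12): <0 0 0>, <0 0 1>, <0 1 0>, <0 1 1>, <1 0 0>, <1 0 1>, <1 1 0>, <1 1 1>, <2 0 0>, <2 0 1>, <2 1 0>, <2 1 1>
PSO (12): <0 0 0>, <0 0 1>, <0 1 0>, <0 1 1>, <1 0 0>, <1 0 1>, <1 1 0>, <1 1 1>, <2 0 0>, <2 0 1>, <2 1 0>, <2 1 1>
target <0 0 0> ∈ {TSO,PSO}

SC:no TSO:yes PSO:yes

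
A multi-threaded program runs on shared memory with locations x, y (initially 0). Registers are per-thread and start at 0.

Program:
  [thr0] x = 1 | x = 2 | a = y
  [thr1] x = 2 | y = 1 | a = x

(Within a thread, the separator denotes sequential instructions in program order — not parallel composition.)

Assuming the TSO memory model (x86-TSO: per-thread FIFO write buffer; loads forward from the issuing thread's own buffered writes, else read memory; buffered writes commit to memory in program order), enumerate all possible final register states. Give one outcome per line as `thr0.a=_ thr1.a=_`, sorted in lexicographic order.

outcome vector order: (thr0.a,thr1.a)
|TSO outcomes| = 4

thr0.a=0 thr1.a=1
thr0.a=0 thr1.a=2
thr0.a=1 thr1.a=1
thr0.a=1 thr1.a=2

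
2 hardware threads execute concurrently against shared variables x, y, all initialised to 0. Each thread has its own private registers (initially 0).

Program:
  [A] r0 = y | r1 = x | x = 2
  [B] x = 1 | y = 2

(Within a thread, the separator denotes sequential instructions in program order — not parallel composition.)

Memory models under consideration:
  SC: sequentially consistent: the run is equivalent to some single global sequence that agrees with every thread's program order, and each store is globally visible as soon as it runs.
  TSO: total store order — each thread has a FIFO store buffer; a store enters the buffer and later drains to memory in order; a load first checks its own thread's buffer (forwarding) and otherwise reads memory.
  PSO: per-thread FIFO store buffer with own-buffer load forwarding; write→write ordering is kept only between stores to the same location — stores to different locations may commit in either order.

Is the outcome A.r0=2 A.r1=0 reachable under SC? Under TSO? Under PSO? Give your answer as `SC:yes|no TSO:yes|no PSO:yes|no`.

outcome vector order: (A.r0,A.r1)
under SC → <0 0> <0 1> <2 1>
under TSO → <0 0> <0 1> <2 1>
under PSO → <0 0> <0 1> <2 0> <2 1>
target <2 0> ∈ {PSO}

SC:no TSO:no PSO:yes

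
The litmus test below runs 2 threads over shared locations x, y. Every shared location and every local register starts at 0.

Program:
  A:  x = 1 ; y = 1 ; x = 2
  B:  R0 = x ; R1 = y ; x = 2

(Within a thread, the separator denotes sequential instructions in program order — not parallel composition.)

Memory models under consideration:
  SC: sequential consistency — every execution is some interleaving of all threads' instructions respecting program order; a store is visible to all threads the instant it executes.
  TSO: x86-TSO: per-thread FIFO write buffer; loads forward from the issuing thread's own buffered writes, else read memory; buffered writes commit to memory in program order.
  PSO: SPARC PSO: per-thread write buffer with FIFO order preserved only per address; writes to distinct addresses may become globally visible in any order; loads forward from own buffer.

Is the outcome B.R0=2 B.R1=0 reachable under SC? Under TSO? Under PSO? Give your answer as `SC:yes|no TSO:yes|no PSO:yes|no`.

SC:no TSO:no PSO:yes

outcome vector order: (B.R0,B.R1)
under SC → 0/0, 0/1, 1/0, 1/1, 2/1
under TSO → 0/0, 0/1, 1/0, 1/1, 2/1
under PSO → 0/0, 0/1, 1/0, 1/1, 2/0, 2/1
target 2/0 ∈ {PSO}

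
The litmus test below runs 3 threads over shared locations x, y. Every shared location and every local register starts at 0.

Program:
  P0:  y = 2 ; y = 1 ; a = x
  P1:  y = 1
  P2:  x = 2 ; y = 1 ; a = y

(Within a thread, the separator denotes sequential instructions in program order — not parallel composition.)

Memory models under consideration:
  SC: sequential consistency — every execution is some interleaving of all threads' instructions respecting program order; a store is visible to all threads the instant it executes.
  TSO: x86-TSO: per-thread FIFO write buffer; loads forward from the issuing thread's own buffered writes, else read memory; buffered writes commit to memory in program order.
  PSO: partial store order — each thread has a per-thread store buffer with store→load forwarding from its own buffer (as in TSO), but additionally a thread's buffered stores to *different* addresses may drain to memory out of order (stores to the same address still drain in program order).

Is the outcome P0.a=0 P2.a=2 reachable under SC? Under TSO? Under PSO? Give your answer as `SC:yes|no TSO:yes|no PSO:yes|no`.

SC:no TSO:yes PSO:yes

outcome vector order: (P0.a,P2.a)
SC: 3 outcomes — {(0,1); (2,1); (2,2)}
TSO: 4 outcomes — {(0,1); (0,2); (2,1); (2,2)}
PSO: 4 outcomes — {(0,1); (0,2); (2,1); (2,2)}
target (0,2) ∈ {TSO,PSO}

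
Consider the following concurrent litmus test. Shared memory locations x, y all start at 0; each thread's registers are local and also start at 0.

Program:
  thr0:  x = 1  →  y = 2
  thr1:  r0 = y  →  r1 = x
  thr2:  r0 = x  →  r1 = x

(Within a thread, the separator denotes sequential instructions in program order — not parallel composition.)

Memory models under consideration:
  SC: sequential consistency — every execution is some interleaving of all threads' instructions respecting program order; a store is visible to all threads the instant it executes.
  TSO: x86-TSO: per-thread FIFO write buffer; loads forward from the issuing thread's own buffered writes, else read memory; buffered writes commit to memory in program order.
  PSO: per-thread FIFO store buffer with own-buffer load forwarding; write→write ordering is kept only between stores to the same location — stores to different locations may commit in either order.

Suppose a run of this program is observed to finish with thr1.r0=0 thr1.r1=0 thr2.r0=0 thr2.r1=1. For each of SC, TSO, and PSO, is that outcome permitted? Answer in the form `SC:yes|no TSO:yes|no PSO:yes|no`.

outcome vector order: (thr1.r0,thr1.r1,thr2.r0,thr2.r1)
[SC] allowed = {0000; 0001; 0011; 0100; 0101; 0111; 2100; 2101; 2111}
[TSO] allowed = {0000; 0001; 0011; 0100; 0101; 0111; 2100; 2101; 2111}
[PSO] allowed = {0000; 0001; 0011; 0100; 0101; 0111; 2000; 2001; 2011; 2100; 2101; 2111}
target 0001 ∈ {SC,TSO,PSO}

SC:yes TSO:yes PSO:yes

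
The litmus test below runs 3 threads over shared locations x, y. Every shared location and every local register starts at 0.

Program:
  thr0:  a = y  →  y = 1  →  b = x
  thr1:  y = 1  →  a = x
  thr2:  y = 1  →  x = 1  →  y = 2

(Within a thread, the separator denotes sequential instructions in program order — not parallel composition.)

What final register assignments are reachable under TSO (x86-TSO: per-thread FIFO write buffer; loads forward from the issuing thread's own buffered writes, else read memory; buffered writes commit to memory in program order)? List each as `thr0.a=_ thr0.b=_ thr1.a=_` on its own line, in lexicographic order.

outcome vector order: (thr0.a,thr0.b,thr1.a)
|TSO outcomes| = 10

thr0.a=0 thr0.b=0 thr1.a=0
thr0.a=0 thr0.b=0 thr1.a=1
thr0.a=0 thr0.b=1 thr1.a=0
thr0.a=0 thr0.b=1 thr1.a=1
thr0.a=1 thr0.b=0 thr1.a=0
thr0.a=1 thr0.b=0 thr1.a=1
thr0.a=1 thr0.b=1 thr1.a=0
thr0.a=1 thr0.b=1 thr1.a=1
thr0.a=2 thr0.b=1 thr1.a=0
thr0.a=2 thr0.b=1 thr1.a=1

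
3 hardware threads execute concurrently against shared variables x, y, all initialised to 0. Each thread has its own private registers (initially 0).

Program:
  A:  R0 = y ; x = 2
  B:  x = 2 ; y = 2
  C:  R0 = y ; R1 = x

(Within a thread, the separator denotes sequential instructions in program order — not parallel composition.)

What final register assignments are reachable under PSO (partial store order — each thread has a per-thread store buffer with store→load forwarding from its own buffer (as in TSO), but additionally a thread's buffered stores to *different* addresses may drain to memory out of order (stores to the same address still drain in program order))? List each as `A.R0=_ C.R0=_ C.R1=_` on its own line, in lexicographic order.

outcome vector order: (A.R0,C.R0,C.R1)
|PSO outcomes| = 8

A.R0=0 C.R0=0 C.R1=0
A.R0=0 C.R0=0 C.R1=2
A.R0=0 C.R0=2 C.R1=0
A.R0=0 C.R0=2 C.R1=2
A.R0=2 C.R0=0 C.R1=0
A.R0=2 C.R0=0 C.R1=2
A.R0=2 C.R0=2 C.R1=0
A.R0=2 C.R0=2 C.R1=2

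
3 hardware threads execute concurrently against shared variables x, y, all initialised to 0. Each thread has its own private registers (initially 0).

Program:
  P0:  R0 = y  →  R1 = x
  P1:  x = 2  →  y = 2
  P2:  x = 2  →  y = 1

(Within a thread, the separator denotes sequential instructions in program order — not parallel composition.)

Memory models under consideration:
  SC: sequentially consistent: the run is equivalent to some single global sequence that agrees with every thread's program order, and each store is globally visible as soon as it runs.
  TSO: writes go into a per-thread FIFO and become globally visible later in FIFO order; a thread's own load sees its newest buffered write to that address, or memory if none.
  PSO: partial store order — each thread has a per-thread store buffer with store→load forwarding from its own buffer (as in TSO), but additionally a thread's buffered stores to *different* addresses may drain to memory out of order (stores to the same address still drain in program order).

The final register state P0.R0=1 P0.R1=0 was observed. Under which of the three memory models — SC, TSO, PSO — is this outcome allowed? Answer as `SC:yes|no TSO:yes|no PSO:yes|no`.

SC:no TSO:no PSO:yes

outcome vector order: (P0.R0,P0.R1)
SC: 4 outcomes — {0/0; 0/2; 1/2; 2/2}
TSO: 4 outcomes — {0/0; 0/2; 1/2; 2/2}
PSO: 6 outcomes — {0/0; 0/2; 1/0; 1/2; 2/0; 2/2}
target 1/0 ∈ {PSO}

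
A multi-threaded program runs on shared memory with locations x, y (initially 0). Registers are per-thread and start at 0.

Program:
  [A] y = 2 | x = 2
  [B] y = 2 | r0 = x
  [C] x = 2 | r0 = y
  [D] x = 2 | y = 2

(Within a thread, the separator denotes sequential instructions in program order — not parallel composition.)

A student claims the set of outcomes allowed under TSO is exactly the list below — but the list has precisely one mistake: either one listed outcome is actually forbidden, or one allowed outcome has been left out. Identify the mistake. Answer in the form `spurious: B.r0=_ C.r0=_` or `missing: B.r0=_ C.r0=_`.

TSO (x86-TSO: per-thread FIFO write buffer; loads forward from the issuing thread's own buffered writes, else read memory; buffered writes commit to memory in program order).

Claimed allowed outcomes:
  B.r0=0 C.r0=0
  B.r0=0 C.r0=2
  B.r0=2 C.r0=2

missing: B.r0=2 C.r0=0

outcome vector order: (B.r0,C.r0)
TSO: 4 outcomes — {0/0, 0/2, 2/0, 2/2}
TSO∖claimed = {2/0}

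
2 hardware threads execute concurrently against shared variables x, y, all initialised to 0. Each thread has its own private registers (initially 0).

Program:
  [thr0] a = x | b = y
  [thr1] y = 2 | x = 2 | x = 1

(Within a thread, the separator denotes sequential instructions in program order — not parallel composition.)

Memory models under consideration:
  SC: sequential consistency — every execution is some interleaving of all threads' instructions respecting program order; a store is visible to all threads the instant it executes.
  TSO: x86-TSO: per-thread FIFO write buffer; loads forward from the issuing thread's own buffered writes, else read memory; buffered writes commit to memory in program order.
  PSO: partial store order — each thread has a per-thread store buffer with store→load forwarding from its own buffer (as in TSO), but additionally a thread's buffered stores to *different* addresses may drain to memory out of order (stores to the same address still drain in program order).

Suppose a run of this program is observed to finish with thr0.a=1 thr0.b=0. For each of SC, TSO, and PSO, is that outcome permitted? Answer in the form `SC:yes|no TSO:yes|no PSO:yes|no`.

outcome vector order: (thr0.a,thr0.b)
SC: 4 outcomes — {(0,0) (0,2) (1,2) (2,2)}
TSO: 4 outcomes — {(0,0) (0,2) (1,2) (2,2)}
PSO: 6 outcomes — {(0,0) (0,2) (1,0) (1,2) (2,0) (2,2)}
target (1,0) ∈ {PSO}

SC:no TSO:no PSO:yes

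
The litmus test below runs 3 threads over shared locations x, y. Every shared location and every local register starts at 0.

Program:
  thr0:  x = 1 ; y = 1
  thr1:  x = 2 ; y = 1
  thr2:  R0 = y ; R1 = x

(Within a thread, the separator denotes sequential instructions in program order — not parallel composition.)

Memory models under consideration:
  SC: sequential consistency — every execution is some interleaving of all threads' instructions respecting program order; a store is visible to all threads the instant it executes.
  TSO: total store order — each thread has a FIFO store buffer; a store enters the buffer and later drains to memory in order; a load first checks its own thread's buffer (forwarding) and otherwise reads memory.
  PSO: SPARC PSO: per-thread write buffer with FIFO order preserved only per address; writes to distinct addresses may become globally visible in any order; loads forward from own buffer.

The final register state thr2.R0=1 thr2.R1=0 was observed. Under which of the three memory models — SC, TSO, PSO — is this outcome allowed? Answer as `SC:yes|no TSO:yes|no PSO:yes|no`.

SC:no TSO:no PSO:yes

outcome vector order: (thr2.R0,thr2.R1)
under SC → <0 0> <0 1> <0 2> <1 1> <1 2>
under TSO → <0 0> <0 1> <0 2> <1 1> <1 2>
under PSO → <0 0> <0 1> <0 2> <1 0> <1 1> <1 2>
target <1 0> ∈ {PSO}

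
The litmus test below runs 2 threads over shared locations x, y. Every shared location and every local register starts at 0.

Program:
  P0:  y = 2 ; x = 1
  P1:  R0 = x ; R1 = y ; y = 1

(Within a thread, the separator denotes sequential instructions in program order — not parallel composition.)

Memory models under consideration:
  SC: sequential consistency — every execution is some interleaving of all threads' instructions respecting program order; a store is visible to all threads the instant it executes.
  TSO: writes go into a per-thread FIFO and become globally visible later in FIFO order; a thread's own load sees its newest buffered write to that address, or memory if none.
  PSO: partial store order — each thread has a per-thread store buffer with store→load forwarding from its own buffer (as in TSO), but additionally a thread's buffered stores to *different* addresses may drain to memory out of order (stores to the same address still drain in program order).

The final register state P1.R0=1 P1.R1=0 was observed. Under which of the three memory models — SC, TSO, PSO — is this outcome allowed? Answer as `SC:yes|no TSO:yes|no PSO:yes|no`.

SC:no TSO:no PSO:yes

outcome vector order: (P1.R0,P1.R1)
[SC] allowed = {00, 02, 12}
[TSO] allowed = {00, 02, 12}
[PSO] allowed = {00, 02, 10, 12}
target 10 ∈ {PSO}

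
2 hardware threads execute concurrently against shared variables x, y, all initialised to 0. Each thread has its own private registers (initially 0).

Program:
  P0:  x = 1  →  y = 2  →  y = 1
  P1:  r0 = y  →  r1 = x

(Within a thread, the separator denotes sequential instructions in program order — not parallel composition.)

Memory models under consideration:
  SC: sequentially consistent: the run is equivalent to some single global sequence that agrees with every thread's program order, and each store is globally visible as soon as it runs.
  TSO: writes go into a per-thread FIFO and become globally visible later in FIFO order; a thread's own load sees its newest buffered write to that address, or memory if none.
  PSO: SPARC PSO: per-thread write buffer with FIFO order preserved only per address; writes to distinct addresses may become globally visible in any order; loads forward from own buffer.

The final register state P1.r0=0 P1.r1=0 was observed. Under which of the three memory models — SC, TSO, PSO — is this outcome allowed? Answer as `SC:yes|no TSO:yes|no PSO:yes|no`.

SC:yes TSO:yes PSO:yes

outcome vector order: (P1.r0,P1.r1)
SC (4): 0/0, 0/1, 1/1, 2/1
TSO (4): 0/0, 0/1, 1/1, 2/1
PSO (6): 0/0, 0/1, 1/0, 1/1, 2/0, 2/1
target 0/0 ∈ {SC,TSO,PSO}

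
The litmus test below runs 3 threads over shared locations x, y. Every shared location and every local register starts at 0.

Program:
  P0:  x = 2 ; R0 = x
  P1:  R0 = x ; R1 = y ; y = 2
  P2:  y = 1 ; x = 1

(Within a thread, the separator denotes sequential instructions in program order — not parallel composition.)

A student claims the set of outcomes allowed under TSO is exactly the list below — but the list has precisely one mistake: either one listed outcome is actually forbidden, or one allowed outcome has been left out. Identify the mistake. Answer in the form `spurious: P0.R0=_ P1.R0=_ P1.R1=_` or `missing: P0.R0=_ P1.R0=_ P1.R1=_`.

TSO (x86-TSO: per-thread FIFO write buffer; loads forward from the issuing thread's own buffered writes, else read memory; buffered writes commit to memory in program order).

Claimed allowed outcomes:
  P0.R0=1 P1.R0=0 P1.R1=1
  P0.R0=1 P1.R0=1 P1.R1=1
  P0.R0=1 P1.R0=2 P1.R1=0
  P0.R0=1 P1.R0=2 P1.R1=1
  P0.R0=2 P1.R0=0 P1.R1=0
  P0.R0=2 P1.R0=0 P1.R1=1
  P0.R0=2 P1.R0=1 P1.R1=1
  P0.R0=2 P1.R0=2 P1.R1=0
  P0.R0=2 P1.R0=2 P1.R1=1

outcome vector order: (P0.R0,P1.R0,P1.R1)
TSO (10): (1,0,0), (1,0,1), (1,1,1), (1,2,0), (1,2,1), (2,0,0), (2,0,1), (2,1,1), (2,2,0), (2,2,1)
TSO∖claimed = {(1,0,0)}

missing: P0.R0=1 P1.R0=0 P1.R1=0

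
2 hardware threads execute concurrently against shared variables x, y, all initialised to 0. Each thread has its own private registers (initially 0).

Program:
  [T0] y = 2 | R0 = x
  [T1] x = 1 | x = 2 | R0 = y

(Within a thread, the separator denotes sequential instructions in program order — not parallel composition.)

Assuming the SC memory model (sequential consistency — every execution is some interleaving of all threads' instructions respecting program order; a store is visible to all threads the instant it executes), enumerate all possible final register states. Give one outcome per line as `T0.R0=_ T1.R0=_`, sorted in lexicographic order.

outcome vector order: (T0.R0,T1.R0)
|SC outcomes| = 4

T0.R0=0 T1.R0=2
T0.R0=1 T1.R0=2
T0.R0=2 T1.R0=0
T0.R0=2 T1.R0=2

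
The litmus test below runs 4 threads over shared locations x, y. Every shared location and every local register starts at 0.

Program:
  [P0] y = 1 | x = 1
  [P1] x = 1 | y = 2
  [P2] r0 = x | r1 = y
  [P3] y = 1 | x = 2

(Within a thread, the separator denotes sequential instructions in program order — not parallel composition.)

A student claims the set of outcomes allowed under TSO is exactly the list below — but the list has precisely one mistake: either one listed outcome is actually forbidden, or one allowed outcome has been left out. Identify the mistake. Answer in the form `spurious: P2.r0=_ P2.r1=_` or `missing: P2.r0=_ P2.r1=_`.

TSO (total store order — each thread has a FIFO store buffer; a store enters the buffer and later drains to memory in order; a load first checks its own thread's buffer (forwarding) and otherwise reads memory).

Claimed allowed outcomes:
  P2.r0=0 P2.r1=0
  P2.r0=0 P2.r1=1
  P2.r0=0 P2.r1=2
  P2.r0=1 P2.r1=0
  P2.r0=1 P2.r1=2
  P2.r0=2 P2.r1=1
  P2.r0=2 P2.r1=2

missing: P2.r0=1 P2.r1=1

outcome vector order: (P2.r0,P2.r1)
under TSO → 00; 01; 02; 10; 11; 12; 21; 22
TSO∖claimed = {11}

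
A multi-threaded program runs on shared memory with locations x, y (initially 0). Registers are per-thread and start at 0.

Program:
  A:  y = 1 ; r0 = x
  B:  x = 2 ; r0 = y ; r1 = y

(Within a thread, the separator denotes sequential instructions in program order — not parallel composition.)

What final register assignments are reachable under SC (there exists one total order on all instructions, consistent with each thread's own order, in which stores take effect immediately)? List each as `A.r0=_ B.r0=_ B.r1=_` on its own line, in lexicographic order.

outcome vector order: (A.r0,B.r0,B.r1)
|SC outcomes| = 4

A.r0=0 B.r0=1 B.r1=1
A.r0=2 B.r0=0 B.r1=0
A.r0=2 B.r0=0 B.r1=1
A.r0=2 B.r0=1 B.r1=1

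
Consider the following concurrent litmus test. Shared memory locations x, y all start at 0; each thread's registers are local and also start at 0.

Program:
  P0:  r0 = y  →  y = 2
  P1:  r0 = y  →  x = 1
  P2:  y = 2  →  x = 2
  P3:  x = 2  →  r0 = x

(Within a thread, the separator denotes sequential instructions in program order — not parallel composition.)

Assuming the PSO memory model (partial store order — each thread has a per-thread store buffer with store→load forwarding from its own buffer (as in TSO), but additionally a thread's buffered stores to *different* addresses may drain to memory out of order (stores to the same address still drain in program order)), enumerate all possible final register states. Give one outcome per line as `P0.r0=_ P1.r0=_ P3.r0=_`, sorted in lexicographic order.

P0.r0=0 P1.r0=0 P3.r0=1
P0.r0=0 P1.r0=0 P3.r0=2
P0.r0=0 P1.r0=2 P3.r0=1
P0.r0=0 P1.r0=2 P3.r0=2
P0.r0=2 P1.r0=0 P3.r0=1
P0.r0=2 P1.r0=0 P3.r0=2
P0.r0=2 P1.r0=2 P3.r0=1
P0.r0=2 P1.r0=2 P3.r0=2

outcome vector order: (P0.r0,P1.r0,P3.r0)
|PSO outcomes| = 8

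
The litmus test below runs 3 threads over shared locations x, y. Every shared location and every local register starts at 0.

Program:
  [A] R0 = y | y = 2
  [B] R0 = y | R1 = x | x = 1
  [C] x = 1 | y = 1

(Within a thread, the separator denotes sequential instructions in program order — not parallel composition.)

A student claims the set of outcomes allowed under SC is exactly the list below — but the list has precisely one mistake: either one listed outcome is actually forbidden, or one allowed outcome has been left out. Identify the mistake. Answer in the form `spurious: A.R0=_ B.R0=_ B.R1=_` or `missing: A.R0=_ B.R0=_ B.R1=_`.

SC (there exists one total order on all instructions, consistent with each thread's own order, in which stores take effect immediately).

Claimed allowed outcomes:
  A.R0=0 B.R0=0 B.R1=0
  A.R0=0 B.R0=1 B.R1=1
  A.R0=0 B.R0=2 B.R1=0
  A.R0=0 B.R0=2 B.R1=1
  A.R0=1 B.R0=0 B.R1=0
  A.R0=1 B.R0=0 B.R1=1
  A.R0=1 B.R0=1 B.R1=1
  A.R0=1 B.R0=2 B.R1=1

missing: A.R0=0 B.R0=0 B.R1=1

outcome vector order: (A.R0,B.R0,B.R1)
SC (9): 0/0/0, 0/0/1, 0/1/1, 0/2/0, 0/2/1, 1/0/0, 1/0/1, 1/1/1, 1/2/1
SC∖claimed = {0/0/1}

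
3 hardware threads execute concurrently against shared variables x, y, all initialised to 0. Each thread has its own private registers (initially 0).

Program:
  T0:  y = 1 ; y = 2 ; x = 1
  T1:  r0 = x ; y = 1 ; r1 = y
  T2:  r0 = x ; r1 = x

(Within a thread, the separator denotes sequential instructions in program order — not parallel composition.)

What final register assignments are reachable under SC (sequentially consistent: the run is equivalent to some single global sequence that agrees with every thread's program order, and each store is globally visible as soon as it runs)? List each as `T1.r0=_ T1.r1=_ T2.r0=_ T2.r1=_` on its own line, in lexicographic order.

T1.r0=0 T1.r1=1 T2.r0=0 T2.r1=0
T1.r0=0 T1.r1=1 T2.r0=0 T2.r1=1
T1.r0=0 T1.r1=1 T2.r0=1 T2.r1=1
T1.r0=0 T1.r1=2 T2.r0=0 T2.r1=0
T1.r0=0 T1.r1=2 T2.r0=0 T2.r1=1
T1.r0=0 T1.r1=2 T2.r0=1 T2.r1=1
T1.r0=1 T1.r1=1 T2.r0=0 T2.r1=0
T1.r0=1 T1.r1=1 T2.r0=0 T2.r1=1
T1.r0=1 T1.r1=1 T2.r0=1 T2.r1=1

outcome vector order: (T1.r0,T1.r1,T2.r0,T2.r1)
|SC outcomes| = 9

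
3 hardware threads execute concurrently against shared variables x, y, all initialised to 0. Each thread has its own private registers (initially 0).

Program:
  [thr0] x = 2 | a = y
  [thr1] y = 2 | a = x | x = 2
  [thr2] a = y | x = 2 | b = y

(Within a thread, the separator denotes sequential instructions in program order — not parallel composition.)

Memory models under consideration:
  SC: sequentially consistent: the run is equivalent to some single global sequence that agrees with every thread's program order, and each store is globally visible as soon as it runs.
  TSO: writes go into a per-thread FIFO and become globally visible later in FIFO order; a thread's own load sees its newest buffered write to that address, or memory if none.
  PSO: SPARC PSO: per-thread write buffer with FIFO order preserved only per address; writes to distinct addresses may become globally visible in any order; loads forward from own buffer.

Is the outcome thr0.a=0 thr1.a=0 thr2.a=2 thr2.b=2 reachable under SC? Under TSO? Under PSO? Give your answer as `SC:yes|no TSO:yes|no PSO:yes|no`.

SC:no TSO:yes PSO:yes

outcome vector order: (thr0.a,thr1.a,thr2.a,thr2.b)
under SC → 0/2/0/0 0/2/0/2 0/2/2/2 2/0/0/2 2/0/2/2 2/2/0/0 2/2/0/2 2/2/2/2
under TSO → 0/0/0/0 0/0/0/2 0/0/2/2 0/2/0/0 0/2/0/2 0/2/2/2 2/0/0/0 2/0/0/2 2/0/2/2 2/2/0/0 2/2/0/2 2/2/2/2
under PSO → 0/0/0/0 0/0/0/2 0/0/2/2 0/2/0/0 0/2/0/2 0/2/2/2 2/0/0/0 2/0/0/2 2/0/2/2 2/2/0/0 2/2/0/2 2/2/2/2
target 0/0/2/2 ∈ {TSO,PSO}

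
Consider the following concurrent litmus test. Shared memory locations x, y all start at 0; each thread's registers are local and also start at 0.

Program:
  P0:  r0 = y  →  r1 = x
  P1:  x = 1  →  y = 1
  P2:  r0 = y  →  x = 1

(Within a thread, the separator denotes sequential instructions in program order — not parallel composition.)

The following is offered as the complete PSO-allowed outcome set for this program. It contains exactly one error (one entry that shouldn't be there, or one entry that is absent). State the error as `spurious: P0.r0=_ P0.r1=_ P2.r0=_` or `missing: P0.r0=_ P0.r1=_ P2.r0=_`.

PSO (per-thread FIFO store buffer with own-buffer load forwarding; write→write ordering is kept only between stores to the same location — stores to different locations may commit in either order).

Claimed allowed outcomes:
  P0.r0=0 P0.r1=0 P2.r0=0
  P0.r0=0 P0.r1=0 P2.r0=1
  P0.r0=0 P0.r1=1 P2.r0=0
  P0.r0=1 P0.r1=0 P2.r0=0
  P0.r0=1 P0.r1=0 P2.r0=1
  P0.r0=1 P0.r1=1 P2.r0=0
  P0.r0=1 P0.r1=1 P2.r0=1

missing: P0.r0=0 P0.r1=1 P2.r0=1

outcome vector order: (P0.r0,P0.r1,P2.r0)
PSO: 8 outcomes — {<0 0 0> <0 0 1> <0 1 0> <0 1 1> <1 0 0> <1 0 1> <1 1 0> <1 1 1>}
PSO∖claimed = {<0 1 1>}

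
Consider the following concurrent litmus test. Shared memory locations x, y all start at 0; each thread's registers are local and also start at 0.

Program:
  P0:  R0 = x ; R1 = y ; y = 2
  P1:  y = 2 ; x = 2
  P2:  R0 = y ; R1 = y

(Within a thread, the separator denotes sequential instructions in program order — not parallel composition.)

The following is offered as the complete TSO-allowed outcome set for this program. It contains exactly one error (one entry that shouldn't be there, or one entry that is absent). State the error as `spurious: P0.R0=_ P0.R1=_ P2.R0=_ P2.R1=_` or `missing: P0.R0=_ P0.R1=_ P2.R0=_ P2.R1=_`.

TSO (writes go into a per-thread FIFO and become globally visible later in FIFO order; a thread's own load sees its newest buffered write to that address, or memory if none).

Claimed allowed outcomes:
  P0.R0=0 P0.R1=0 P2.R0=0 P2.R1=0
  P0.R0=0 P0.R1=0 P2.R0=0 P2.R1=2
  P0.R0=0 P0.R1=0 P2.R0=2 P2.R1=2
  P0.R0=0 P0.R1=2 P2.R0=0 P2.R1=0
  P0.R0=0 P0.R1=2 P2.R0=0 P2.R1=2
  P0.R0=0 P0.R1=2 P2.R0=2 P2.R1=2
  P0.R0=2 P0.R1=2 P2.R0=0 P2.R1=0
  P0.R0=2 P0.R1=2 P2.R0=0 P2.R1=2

missing: P0.R0=2 P0.R1=2 P2.R0=2 P2.R1=2

outcome vector order: (P0.R0,P0.R1,P2.R0,P2.R1)
under TSO → (0,0,0,0) (0,0,0,2) (0,0,2,2) (0,2,0,0) (0,2,0,2) (0,2,2,2) (2,2,0,0) (2,2,0,2) (2,2,2,2)
TSO∖claimed = {(2,2,2,2)}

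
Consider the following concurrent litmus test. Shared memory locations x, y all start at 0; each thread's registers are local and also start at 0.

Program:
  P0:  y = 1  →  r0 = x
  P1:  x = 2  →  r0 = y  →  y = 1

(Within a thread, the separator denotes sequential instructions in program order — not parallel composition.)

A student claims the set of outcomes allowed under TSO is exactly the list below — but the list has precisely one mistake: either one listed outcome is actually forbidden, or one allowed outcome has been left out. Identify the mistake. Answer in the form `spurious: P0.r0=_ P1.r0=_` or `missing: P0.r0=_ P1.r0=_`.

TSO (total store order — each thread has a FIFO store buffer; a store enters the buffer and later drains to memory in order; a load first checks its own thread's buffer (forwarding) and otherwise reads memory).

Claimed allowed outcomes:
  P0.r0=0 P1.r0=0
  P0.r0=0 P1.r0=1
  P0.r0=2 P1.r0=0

outcome vector order: (P0.r0,P1.r0)
[TSO] allowed = {00, 01, 20, 21}
TSO∖claimed = {21}

missing: P0.r0=2 P1.r0=1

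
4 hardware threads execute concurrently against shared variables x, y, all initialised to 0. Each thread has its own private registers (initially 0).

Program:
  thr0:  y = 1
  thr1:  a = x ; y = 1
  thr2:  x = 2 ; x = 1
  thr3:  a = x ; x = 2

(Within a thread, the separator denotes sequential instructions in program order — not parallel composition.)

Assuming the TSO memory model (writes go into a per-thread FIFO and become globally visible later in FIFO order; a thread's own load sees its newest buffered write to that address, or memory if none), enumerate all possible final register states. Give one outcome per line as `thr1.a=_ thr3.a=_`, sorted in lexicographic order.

outcome vector order: (thr1.a,thr3.a)
|TSO outcomes| = 9

thr1.a=0 thr3.a=0
thr1.a=0 thr3.a=1
thr1.a=0 thr3.a=2
thr1.a=1 thr3.a=0
thr1.a=1 thr3.a=1
thr1.a=1 thr3.a=2
thr1.a=2 thr3.a=0
thr1.a=2 thr3.a=1
thr1.a=2 thr3.a=2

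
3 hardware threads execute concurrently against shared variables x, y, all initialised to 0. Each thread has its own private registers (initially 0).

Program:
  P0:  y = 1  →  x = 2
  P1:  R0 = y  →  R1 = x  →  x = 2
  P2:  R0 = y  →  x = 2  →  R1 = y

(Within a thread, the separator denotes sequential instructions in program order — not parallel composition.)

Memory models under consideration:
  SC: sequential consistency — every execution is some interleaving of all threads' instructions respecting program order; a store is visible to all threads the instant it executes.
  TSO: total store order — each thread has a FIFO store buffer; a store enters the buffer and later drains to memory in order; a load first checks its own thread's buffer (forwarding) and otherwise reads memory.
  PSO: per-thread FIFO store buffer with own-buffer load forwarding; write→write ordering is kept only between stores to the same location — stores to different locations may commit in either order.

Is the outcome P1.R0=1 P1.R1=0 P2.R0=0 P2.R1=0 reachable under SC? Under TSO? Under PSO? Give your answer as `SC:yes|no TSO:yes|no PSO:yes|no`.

outcome vector order: (P1.R0,P1.R1,P2.R0,P2.R1)
SC (11): (0,0,0,0); (0,0,0,1); (0,0,1,1); (0,2,0,0); (0,2,0,1); (0,2,1,1); (1,0,0,1); (1,0,1,1); (1,2,0,0); (1,2,0,1); (1,2,1,1)
TSO (12): (0,0,0,0); (0,0,0,1); (0,0,1,1); (0,2,0,0); (0,2,0,1); (0,2,1,1); (1,0,0,0); (1,0,0,1); (1,0,1,1); (1,2,0,0); (1,2,0,1); (1,2,1,1)
PSO (12): (0,0,0,0); (0,0,0,1); (0,0,1,1); (0,2,0,0); (0,2,0,1); (0,2,1,1); (1,0,0,0); (1,0,0,1); (1,0,1,1); (1,2,0,0); (1,2,0,1); (1,2,1,1)
target (1,0,0,0) ∈ {TSO,PSO}

SC:no TSO:yes PSO:yes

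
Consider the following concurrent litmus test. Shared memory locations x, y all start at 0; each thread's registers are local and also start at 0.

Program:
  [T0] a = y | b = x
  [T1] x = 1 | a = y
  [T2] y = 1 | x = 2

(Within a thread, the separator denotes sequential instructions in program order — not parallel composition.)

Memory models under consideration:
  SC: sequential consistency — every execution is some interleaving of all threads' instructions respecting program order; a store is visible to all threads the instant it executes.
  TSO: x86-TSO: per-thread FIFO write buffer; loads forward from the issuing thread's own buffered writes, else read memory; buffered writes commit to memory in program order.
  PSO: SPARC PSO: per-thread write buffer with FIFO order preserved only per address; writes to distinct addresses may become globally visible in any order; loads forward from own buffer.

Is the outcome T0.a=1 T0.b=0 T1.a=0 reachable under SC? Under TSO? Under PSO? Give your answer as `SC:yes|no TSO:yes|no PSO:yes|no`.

outcome vector order: (T0.a,T0.b,T1.a)
under SC → (0,0,0); (0,0,1); (0,1,0); (0,1,1); (0,2,0); (0,2,1); (1,0,1); (1,1,0); (1,1,1); (1,2,0); (1,2,1)
under TSO → (0,0,0); (0,0,1); (0,1,0); (0,1,1); (0,2,0); (0,2,1); (1,0,0); (1,0,1); (1,1,0); (1,1,1); (1,2,0); (1,2,1)
under PSO → (0,0,0); (0,0,1); (0,1,0); (0,1,1); (0,2,0); (0,2,1); (1,0,0); (1,0,1); (1,1,0); (1,1,1); (1,2,0); (1,2,1)
target (1,0,0) ∈ {TSO,PSO}

SC:no TSO:yes PSO:yes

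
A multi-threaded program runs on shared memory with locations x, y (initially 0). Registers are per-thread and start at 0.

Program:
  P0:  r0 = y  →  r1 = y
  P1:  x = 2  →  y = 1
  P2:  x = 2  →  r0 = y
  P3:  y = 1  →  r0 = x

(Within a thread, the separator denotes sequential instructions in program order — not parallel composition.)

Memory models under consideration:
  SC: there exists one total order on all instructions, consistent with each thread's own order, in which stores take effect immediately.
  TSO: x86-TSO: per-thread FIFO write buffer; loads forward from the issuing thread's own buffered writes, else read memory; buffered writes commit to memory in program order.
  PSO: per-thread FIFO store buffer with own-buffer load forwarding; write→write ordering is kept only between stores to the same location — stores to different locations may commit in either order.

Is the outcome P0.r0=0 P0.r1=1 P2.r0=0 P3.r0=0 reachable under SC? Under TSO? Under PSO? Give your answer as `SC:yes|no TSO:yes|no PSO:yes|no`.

outcome vector order: (P0.r0,P0.r1,P2.r0,P3.r0)
[SC] allowed = {(0,0,0,2) (0,0,1,0) (0,0,1,2) (0,1,0,2) (0,1,1,0) (0,1,1,2) (1,1,0,2) (1,1,1,0) (1,1,1,2)}
[TSO] allowed = {(0,0,0,0) (0,0,0,2) (0,0,1,0) (0,0,1,2) (0,1,0,0) (0,1,0,2) (0,1,1,0) (0,1,1,2) (1,1,0,0) (1,1,0,2) (1,1,1,0) (1,1,1,2)}
[PSO] allowed = {(0,0,0,0) (0,0,0,2) (0,0,1,0) (0,0,1,2) (0,1,0,0) (0,1,0,2) (0,1,1,0) (0,1,1,2) (1,1,0,0) (1,1,0,2) (1,1,1,0) (1,1,1,2)}
target (0,1,0,0) ∈ {TSO,PSO}

SC:no TSO:yes PSO:yes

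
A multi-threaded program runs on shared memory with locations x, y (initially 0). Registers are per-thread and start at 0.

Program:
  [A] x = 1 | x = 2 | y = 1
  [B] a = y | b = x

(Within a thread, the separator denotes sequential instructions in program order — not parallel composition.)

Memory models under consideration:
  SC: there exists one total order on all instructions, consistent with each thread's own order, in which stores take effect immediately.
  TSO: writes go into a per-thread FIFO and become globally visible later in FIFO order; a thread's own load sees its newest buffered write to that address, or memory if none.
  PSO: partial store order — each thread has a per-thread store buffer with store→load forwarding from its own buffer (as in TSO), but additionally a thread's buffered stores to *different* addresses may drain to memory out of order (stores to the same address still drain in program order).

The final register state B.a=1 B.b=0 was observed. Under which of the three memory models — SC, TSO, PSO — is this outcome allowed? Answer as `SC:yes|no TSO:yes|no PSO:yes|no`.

outcome vector order: (B.a,B.b)
SC (4): <0 0>, <0 1>, <0 2>, <1 2>
TSO (4): <0 0>, <0 1>, <0 2>, <1 2>
PSO (6): <0 0>, <0 1>, <0 2>, <1 0>, <1 1>, <1 2>
target <1 0> ∈ {PSO}

SC:no TSO:no PSO:yes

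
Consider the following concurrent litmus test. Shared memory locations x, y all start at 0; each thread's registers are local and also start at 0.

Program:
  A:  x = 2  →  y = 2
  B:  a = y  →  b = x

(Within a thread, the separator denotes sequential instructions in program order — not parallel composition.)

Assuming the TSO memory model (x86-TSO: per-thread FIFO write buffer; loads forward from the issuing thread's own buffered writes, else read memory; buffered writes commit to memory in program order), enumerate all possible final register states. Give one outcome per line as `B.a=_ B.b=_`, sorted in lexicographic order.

B.a=0 B.b=0
B.a=0 B.b=2
B.a=2 B.b=2

outcome vector order: (B.a,B.b)
|TSO outcomes| = 3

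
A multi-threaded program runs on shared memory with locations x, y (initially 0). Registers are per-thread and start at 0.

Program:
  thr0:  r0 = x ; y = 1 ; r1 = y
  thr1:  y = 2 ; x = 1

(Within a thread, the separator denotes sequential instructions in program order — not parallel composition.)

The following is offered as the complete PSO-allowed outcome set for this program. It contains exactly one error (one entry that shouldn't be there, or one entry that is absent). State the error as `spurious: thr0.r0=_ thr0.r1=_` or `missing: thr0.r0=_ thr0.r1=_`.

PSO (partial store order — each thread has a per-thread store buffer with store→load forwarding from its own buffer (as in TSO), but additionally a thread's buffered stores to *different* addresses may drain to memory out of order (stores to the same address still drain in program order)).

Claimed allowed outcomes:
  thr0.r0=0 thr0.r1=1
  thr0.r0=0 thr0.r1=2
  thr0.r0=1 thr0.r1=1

missing: thr0.r0=1 thr0.r1=2

outcome vector order: (thr0.r0,thr0.r1)
PSO (4): (0,1), (0,2), (1,1), (1,2)
PSO∖claimed = {(1,2)}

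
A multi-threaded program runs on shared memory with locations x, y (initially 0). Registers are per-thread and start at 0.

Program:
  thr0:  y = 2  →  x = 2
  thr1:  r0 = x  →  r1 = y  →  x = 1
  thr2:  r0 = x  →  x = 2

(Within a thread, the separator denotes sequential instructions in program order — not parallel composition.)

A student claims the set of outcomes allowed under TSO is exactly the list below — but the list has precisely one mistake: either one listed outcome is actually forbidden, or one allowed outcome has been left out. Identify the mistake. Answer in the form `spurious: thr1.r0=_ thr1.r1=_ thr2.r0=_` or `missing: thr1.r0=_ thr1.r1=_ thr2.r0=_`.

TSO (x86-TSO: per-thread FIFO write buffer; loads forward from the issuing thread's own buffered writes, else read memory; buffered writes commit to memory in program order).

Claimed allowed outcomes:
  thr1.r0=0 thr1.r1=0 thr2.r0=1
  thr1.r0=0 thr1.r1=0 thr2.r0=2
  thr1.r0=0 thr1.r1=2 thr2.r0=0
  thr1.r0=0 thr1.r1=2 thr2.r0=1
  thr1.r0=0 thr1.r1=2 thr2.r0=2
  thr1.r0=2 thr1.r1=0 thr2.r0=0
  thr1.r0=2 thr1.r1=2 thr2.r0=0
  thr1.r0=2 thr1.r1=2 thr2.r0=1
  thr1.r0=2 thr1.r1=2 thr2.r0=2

outcome vector order: (thr1.r0,thr1.r1,thr2.r0)
under TSO → (0,0,0) (0,0,1) (0,0,2) (0,2,0) (0,2,1) (0,2,2) (2,0,0) (2,2,0) (2,2,1) (2,2,2)
TSO∖claimed = {(0,0,0)}

missing: thr1.r0=0 thr1.r1=0 thr2.r0=0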